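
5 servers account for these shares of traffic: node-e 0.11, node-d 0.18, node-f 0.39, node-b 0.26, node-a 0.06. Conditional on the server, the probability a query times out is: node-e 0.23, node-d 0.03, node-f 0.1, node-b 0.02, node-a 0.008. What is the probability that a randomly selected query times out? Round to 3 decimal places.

0.075

Compute prior × likelihood for every hypothesis:
  node-e: 0.11 × 0.23 = 0.0253
  node-d: 0.18 × 0.03 = 0.0054
  node-f: 0.39 × 0.1 = 0.039
  node-b: 0.26 × 0.02 = 0.0052
  node-a: 0.06 × 0.008 = 0.00048
P(timeout) = 0.0253 + 0.0054 + 0.039 + 0.0052 + 0.00048 = 0.07538 → 0.075.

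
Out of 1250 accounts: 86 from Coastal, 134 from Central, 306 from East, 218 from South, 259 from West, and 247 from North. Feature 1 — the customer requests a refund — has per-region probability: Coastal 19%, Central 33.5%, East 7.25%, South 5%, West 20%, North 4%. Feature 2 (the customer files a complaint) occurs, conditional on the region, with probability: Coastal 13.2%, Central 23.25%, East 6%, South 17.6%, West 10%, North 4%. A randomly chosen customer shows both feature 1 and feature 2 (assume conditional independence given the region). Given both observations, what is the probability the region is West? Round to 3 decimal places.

0.242

By Bayes' rule, posterior ∝ prior × likelihood:
  Coastal: 0.0688 × 0.19 × 0.132 = 0.001725504
  Central: 0.1072 × 0.335 × 0.2325 = 0.00834954
  East: 0.2448 × 0.0725 × 0.06 = 0.00106488
  South: 0.1744 × 0.05 × 0.176 = 0.00153472
  West: 0.2072 × 0.2 × 0.1 = 0.004144
  North: 0.1976 × 0.04 × 0.04 = 0.00031616
Total = 0.017134804.
P(West | evidence) = 0.004144 / 0.017134804 ≈ 0.242.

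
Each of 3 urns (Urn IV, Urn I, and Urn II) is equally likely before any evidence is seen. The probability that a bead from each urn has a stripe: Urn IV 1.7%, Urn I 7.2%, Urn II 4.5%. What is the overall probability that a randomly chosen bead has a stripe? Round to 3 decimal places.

0.045

With a uniform prior (1/3 each), posterior ∝ likelihood:
  Urn IV: 0.017
  Urn I: 0.072
  Urn II: 0.045
P(striped) = (1/3) × (0.017 + 0.072 + 0.045) = 0.134/3 ≈ 0.045.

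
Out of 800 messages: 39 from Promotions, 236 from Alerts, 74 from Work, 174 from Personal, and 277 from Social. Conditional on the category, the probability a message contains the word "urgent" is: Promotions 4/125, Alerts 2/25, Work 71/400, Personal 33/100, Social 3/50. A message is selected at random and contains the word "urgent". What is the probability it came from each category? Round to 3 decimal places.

Promotions 0.012, Alerts 0.176, Work 0.122, Personal 0.535, Social 0.155

Unnormalized posteriors (prior × likelihood):
  Promotions: 0.04875 × 0.032 = 0.00156
  Alerts: 0.295 × 0.08 = 0.0236
  Work: 0.0925 × 0.1775 = 0.01641875
  Personal: 0.2175 × 0.33 = 0.071775
  Social: 0.34625 × 0.06 = 0.020775
Sum = 0.13412875.
P(Promotions | urgent-flag) = 0.00156/0.13412875 ≈ 0.012
P(Alerts | urgent-flag) = 0.0236/0.13412875 ≈ 0.176
P(Work | urgent-flag) = 0.01641875/0.13412875 ≈ 0.122
P(Personal | urgent-flag) = 0.071775/0.13412875 ≈ 0.535
P(Social | urgent-flag) = 0.020775/0.13412875 ≈ 0.155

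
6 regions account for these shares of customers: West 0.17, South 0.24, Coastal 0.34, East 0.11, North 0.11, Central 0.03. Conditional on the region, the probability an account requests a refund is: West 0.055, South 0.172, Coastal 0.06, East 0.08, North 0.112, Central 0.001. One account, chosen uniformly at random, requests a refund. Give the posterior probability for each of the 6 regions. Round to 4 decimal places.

Compute prior × likelihood for every hypothesis:
  West: 0.17 × 0.055 = 0.00935
  South: 0.24 × 0.172 = 0.04128
  Coastal: 0.34 × 0.06 = 0.0204
  East: 0.11 × 0.08 = 0.0088
  North: 0.11 × 0.112 = 0.01232
  Central: 0.03 × 0.001 = 0.00003
Total = 0.09218.
P(West | refund) = 0.00935/0.09218 ≈ 0.1014
P(South | refund) = 0.04128/0.09218 ≈ 0.4478
P(Coastal | refund) = 0.0204/0.09218 ≈ 0.2213
P(East | refund) = 0.0088/0.09218 ≈ 0.0955
P(North | refund) = 0.01232/0.09218 ≈ 0.1337
P(Central | refund) = 0.00003/0.09218 ≈ 0.0003

West 0.1014, South 0.4478, Coastal 0.2213, East 0.0955, North 0.1337, Central 0.0003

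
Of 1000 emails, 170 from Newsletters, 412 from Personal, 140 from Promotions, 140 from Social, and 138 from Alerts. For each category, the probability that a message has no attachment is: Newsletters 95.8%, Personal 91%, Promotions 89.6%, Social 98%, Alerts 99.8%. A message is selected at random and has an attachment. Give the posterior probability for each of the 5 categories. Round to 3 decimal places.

Newsletters 0.115, Personal 0.599, Promotions 0.235, Social 0.045, Alerts 0.004

Taking complements, P(attachment | each) = Newsletters 0.042, Personal 0.09, Promotions 0.104, Social 0.02, Alerts 0.002.
By Bayes' rule, posterior ∝ prior × likelihood:
  Newsletters: 0.17 × 0.042 = 0.00714
  Personal: 0.412 × 0.09 = 0.03708
  Promotions: 0.14 × 0.104 = 0.01456
  Social: 0.14 × 0.02 = 0.0028
  Alerts: 0.138 × 0.002 = 0.000276
Normalizing constant = 0.061856.
P(Newsletters | attachment) = 0.00714/0.061856 ≈ 0.115
P(Personal | attachment) = 0.03708/0.061856 ≈ 0.599
P(Promotions | attachment) = 0.01456/0.061856 ≈ 0.235
P(Social | attachment) = 0.0028/0.061856 ≈ 0.045
P(Alerts | attachment) = 0.000276/0.061856 ≈ 0.004
(Check: 0.115+0.599+0.235+0.045+0.004 = 0.998.)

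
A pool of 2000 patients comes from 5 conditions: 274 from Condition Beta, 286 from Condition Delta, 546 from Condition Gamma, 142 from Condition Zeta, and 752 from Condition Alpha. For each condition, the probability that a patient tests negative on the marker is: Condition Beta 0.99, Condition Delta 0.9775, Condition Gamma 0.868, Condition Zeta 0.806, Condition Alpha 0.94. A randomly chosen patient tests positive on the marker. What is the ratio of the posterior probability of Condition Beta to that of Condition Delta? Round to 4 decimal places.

0.4258

Taking complements, P(marker-positive | each) = Condition Beta 0.01, Condition Delta 0.0225, Condition Gamma 0.132, Condition Zeta 0.194, Condition Alpha 0.06.
Compute prior × likelihood for every hypothesis:
  Condition Beta: 0.137 × 0.01 = 0.00137
  Condition Delta: 0.143 × 0.0225 = 0.0032175
  Condition Gamma: 0.273 × 0.132 = 0.036036
  Condition Zeta: 0.071 × 0.194 = 0.013774
  Condition Alpha: 0.376 × 0.06 = 0.02256
Total = 0.0769575.
The ratio is 0.00137 / 0.0032175 (the normalizer cancels) = 0.4258.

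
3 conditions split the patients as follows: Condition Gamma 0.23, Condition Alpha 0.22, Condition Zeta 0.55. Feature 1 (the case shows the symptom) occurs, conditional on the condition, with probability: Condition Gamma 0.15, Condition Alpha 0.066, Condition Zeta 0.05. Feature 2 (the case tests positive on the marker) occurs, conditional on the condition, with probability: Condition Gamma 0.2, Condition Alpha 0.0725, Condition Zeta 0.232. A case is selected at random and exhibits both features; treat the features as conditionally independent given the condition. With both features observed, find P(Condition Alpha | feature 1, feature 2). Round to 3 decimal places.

Compute prior × likelihood for every hypothesis:
  Condition Gamma: 0.23 × 0.15 × 0.2 = 0.0069
  Condition Alpha: 0.22 × 0.066 × 0.0725 = 0.0010527
  Condition Zeta: 0.55 × 0.05 × 0.232 = 0.00638
Normalizing constant = 0.0143327.
P(Condition Alpha | evidence) = 0.0010527 / 0.0143327 ≈ 0.073.

0.073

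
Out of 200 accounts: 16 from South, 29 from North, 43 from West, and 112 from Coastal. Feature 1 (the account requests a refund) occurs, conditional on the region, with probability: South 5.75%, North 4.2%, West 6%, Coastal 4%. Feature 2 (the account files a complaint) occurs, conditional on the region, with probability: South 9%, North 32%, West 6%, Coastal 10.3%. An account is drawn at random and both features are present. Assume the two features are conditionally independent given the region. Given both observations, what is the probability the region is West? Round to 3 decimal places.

0.142

Compute prior × likelihood for every hypothesis:
  South: 0.08 × 0.0575 × 0.09 = 0.000414
  North: 0.145 × 0.042 × 0.32 = 0.0019488
  West: 0.215 × 0.06 × 0.06 = 0.000774
  Coastal: 0.56 × 0.04 × 0.103 = 0.0023072
Sum = 0.005444.
P(West | evidence) = 0.000774 / 0.005444 ≈ 0.142.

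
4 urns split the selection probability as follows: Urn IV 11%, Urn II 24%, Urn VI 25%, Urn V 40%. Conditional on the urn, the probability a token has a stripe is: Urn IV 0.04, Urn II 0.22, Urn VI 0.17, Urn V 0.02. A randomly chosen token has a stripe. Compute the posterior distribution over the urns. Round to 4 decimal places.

By Bayes' rule, posterior ∝ prior × likelihood:
  Urn IV: 0.11 × 0.04 = 0.0044
  Urn II: 0.24 × 0.22 = 0.0528
  Urn VI: 0.25 × 0.17 = 0.0425
  Urn V: 0.4 × 0.02 = 0.008
Normalizing constant = 0.1077.
P(Urn IV | striped) = 0.0044/0.1077 ≈ 0.0409
P(Urn II | striped) = 0.0528/0.1077 ≈ 0.4903
P(Urn VI | striped) = 0.0425/0.1077 ≈ 0.3946
P(Urn V | striped) = 0.008/0.1077 ≈ 0.0743
(Check: 0.0409+0.4903+0.3946+0.0743 = 1.0001.)

Urn IV 0.0409, Urn II 0.4903, Urn VI 0.3946, Urn V 0.0743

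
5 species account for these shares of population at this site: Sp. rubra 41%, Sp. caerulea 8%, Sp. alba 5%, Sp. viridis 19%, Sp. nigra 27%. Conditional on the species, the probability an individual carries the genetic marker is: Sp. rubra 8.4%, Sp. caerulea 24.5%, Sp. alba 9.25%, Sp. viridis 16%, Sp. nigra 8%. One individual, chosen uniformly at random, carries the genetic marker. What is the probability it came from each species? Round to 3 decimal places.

By Bayes' rule, posterior ∝ prior × likelihood:
  Sp. rubra: 0.41 × 0.084 = 0.03444
  Sp. caerulea: 0.08 × 0.245 = 0.0196
  Sp. alba: 0.05 × 0.0925 = 0.004625
  Sp. viridis: 0.19 × 0.16 = 0.0304
  Sp. nigra: 0.27 × 0.08 = 0.0216
Normalizing constant = 0.110665.
P(Sp. rubra | marker) = 0.03444/0.110665 ≈ 0.311
P(Sp. caerulea | marker) = 0.0196/0.110665 ≈ 0.177
P(Sp. alba | marker) = 0.004625/0.110665 ≈ 0.042
P(Sp. viridis | marker) = 0.0304/0.110665 ≈ 0.275
P(Sp. nigra | marker) = 0.0216/0.110665 ≈ 0.195

Sp. rubra 0.311, Sp. caerulea 0.177, Sp. alba 0.042, Sp. viridis 0.275, Sp. nigra 0.195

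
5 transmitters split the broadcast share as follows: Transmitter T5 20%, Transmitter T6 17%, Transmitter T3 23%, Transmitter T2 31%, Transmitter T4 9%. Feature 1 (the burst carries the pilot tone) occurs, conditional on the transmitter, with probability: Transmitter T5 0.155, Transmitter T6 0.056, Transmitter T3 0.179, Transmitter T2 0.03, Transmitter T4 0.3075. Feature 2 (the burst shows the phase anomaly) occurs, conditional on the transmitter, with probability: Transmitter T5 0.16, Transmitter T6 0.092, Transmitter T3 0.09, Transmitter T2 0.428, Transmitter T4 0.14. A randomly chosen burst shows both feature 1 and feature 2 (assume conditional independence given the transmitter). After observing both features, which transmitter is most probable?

Prior × likelihood for each hypothesis:
  Transmitter T5: 0.2 × 0.155 × 0.16 = 0.00496
  Transmitter T6: 0.17 × 0.056 × 0.092 = 0.00087584
  Transmitter T3: 0.23 × 0.179 × 0.09 = 0.0037053
  Transmitter T2: 0.31 × 0.03 × 0.428 = 0.0039804
  Transmitter T4: 0.09 × 0.3075 × 0.14 = 0.0038745
Total = 0.01739604.
Largest term belongs to Transmitter T5, so Transmitter T5 is most probable.

Transmitter T5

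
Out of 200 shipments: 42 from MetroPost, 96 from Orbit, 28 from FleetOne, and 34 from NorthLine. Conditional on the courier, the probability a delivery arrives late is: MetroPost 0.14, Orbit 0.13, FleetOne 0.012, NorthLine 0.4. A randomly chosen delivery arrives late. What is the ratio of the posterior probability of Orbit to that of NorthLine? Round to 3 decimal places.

0.918

Compute prior × likelihood for every hypothesis:
  MetroPost: 0.21 × 0.14 = 0.0294
  Orbit: 0.48 × 0.13 = 0.0624
  FleetOne: 0.14 × 0.012 = 0.00168
  NorthLine: 0.17 × 0.4 = 0.068
Normalizing constant = 0.16148.
The ratio is 0.0624 / 0.068 (the normalizer cancels) = 0.918.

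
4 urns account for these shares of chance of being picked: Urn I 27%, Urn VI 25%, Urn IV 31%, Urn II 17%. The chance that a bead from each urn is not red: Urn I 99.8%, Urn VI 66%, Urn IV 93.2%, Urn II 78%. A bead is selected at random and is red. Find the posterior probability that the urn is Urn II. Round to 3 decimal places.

0.260

Taking complements, P(red | each) = Urn I 0.002, Urn VI 0.34, Urn IV 0.068, Urn II 0.22.
Unnormalized posteriors (prior × likelihood):
  Urn I: 0.27 × 0.002 = 0.00054
  Urn VI: 0.25 × 0.34 = 0.085
  Urn IV: 0.31 × 0.068 = 0.02108
  Urn II: 0.17 × 0.22 = 0.0374
Sum = 0.14402.
P(Urn II | evidence) = 0.0374 / 0.14402 ≈ 0.260.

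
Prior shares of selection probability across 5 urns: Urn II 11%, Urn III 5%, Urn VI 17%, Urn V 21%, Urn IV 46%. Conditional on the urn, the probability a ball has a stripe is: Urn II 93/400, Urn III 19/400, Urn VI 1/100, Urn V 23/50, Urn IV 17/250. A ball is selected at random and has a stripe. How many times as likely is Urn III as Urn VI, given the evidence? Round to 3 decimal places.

1.397

Unnormalized posteriors (prior × likelihood):
  Urn II: 0.11 × 0.2325 = 0.025575
  Urn III: 0.05 × 0.0475 = 0.002375
  Urn VI: 0.17 × 0.01 = 0.0017
  Urn V: 0.21 × 0.46 = 0.0966
  Urn IV: 0.46 × 0.068 = 0.03128
Sum = 0.15753.
The ratio is 0.002375 / 0.0017 (the normalizer cancels) = 1.397.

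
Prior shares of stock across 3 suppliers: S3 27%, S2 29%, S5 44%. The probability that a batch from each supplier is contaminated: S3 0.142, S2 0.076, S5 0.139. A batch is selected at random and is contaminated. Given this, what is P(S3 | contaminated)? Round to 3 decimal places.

0.315

Prior × likelihood for each hypothesis:
  S3: 0.27 × 0.142 = 0.03834
  S2: 0.29 × 0.076 = 0.02204
  S5: 0.44 × 0.139 = 0.06116
Total = 0.12154.
P(S3 | evidence) = 0.03834 / 0.12154 ≈ 0.315.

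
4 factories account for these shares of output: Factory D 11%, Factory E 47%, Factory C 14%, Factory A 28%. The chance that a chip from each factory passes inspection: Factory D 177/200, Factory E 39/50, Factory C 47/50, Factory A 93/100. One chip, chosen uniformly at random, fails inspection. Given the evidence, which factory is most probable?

Factory E

Taking complements, P(nonconforming | each) = Factory D 0.115, Factory E 0.22, Factory C 0.06, Factory A 0.07.
Unnormalized posteriors (prior × likelihood):
  Factory D: 0.11 × 0.115 = 0.01265
  Factory E: 0.47 × 0.22 = 0.1034
  Factory C: 0.14 × 0.06 = 0.0084
  Factory A: 0.28 × 0.07 = 0.0196
Normalizing constant = 0.14405.
Largest term belongs to Factory E, so Factory E is most probable.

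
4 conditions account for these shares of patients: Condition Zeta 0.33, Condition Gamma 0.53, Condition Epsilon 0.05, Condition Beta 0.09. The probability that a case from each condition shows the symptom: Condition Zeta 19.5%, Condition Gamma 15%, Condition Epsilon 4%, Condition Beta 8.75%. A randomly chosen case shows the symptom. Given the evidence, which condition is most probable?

Unnormalized posteriors (prior × likelihood):
  Condition Zeta: 0.33 × 0.195 = 0.06435
  Condition Gamma: 0.53 × 0.15 = 0.0795
  Condition Epsilon: 0.05 × 0.04 = 0.002
  Condition Beta: 0.09 × 0.0875 = 0.007875
Sum = 0.153725.
Largest term belongs to Condition Gamma, so Condition Gamma is most probable.

Condition Gamma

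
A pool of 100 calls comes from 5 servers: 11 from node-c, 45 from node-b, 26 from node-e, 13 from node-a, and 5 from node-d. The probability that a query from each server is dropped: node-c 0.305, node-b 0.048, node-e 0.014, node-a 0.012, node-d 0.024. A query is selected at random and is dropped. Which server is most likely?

node-c

By Bayes' rule, posterior ∝ prior × likelihood:
  node-c: 0.11 × 0.305 = 0.03355
  node-b: 0.45 × 0.048 = 0.0216
  node-e: 0.26 × 0.014 = 0.00364
  node-a: 0.13 × 0.012 = 0.00156
  node-d: 0.05 × 0.024 = 0.0012
Total = 0.06155.
Largest term belongs to node-c, so node-c is most probable.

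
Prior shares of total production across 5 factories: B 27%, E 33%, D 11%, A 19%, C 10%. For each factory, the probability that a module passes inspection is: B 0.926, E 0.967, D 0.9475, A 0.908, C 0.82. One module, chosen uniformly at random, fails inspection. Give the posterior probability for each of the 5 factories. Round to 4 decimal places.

Taking complements, P(nonconforming | each) = B 0.074, E 0.033, D 0.0525, A 0.092, C 0.18.
By Bayes' rule, posterior ∝ prior × likelihood:
  B: 0.27 × 0.074 = 0.01998
  E: 0.33 × 0.033 = 0.01089
  D: 0.11 × 0.0525 = 0.005775
  A: 0.19 × 0.092 = 0.01748
  C: 0.1 × 0.18 = 0.018
Total = 0.072125.
P(B | nonconforming) = 0.01998/0.072125 ≈ 0.2770
P(E | nonconforming) = 0.01089/0.072125 ≈ 0.1510
P(D | nonconforming) = 0.005775/0.072125 ≈ 0.0801
P(A | nonconforming) = 0.01748/0.072125 ≈ 0.2424
P(C | nonconforming) = 0.018/0.072125 ≈ 0.2496

B 0.2770, E 0.1510, D 0.0801, A 0.2424, C 0.2496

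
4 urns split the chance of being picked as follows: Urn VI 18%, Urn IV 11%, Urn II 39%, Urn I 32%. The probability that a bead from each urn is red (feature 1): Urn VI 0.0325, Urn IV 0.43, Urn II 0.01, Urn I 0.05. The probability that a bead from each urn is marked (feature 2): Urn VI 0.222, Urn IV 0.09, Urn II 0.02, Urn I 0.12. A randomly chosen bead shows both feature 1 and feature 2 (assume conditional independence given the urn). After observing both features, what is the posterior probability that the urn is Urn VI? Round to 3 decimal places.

0.172

Compute prior × likelihood for every hypothesis:
  Urn VI: 0.18 × 0.0325 × 0.222 = 0.0012987
  Urn IV: 0.11 × 0.43 × 0.09 = 0.004257
  Urn II: 0.39 × 0.01 × 0.02 = 0.000078
  Urn I: 0.32 × 0.05 × 0.12 = 0.00192
Total = 0.0075537.
P(Urn VI | evidence) = 0.0012987 / 0.0075537 ≈ 0.172.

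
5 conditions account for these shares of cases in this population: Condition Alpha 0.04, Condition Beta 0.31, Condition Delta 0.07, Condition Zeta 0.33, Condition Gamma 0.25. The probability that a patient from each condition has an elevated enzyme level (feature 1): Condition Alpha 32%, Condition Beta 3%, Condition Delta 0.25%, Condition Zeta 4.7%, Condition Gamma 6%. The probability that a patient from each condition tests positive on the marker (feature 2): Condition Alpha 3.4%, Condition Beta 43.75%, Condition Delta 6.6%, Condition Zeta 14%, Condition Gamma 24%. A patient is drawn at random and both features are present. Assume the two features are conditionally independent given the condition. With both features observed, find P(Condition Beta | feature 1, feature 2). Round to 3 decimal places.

0.396

Prior × likelihood for each hypothesis:
  Condition Alpha: 0.04 × 0.32 × 0.034 = 0.0004352
  Condition Beta: 0.31 × 0.03 × 0.4375 = 0.00406875
  Condition Delta: 0.07 × 0.0025 × 0.066 = 0.00001155
  Condition Zeta: 0.33 × 0.047 × 0.14 = 0.0021714
  Condition Gamma: 0.25 × 0.06 × 0.24 = 0.0036
Normalizing constant = 0.0102869.
P(Condition Beta | evidence) = 0.00406875 / 0.0102869 ≈ 0.396.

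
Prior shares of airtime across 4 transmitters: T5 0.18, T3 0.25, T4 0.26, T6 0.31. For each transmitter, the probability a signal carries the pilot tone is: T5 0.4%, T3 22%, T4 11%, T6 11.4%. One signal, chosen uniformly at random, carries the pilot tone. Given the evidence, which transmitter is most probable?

Prior × likelihood for each hypothesis:
  T5: 0.18 × 0.004 = 0.00072
  T3: 0.25 × 0.22 = 0.055
  T4: 0.26 × 0.11 = 0.0286
  T6: 0.31 × 0.114 = 0.03534
Total = 0.11966.
Largest term belongs to T3, so T3 is most probable.

T3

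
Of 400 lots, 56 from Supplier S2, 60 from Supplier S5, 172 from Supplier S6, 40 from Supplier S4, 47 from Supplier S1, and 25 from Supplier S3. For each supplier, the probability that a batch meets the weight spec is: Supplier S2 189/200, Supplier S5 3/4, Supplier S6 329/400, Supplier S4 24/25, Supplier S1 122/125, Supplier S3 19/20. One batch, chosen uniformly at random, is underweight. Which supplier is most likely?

Supplier S6

Taking complements, P(underweight | each) = Supplier S2 0.055, Supplier S5 0.25, Supplier S6 0.1775, Supplier S4 0.04, Supplier S1 0.024, Supplier S3 0.05.
By Bayes' rule, posterior ∝ prior × likelihood:
  Supplier S2: 0.14 × 0.055 = 0.0077
  Supplier S5: 0.15 × 0.25 = 0.0375
  Supplier S6: 0.43 × 0.1775 = 0.076325
  Supplier S4: 0.1 × 0.04 = 0.004
  Supplier S1: 0.1175 × 0.024 = 0.00282
  Supplier S3: 0.0625 × 0.05 = 0.003125
Sum = 0.13147.
Largest term belongs to Supplier S6, so Supplier S6 is most probable.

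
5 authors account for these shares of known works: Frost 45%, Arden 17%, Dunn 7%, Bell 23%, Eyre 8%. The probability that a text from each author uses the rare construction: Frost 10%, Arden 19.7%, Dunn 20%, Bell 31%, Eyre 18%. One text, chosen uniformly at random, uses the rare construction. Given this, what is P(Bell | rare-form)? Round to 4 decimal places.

0.4001

Prior × likelihood for each hypothesis:
  Frost: 0.45 × 0.1 = 0.045
  Arden: 0.17 × 0.197 = 0.03349
  Dunn: 0.07 × 0.2 = 0.014
  Bell: 0.23 × 0.31 = 0.0713
  Eyre: 0.08 × 0.18 = 0.0144
Total = 0.17819.
P(Bell | evidence) = 0.0713 / 0.17819 ≈ 0.4001.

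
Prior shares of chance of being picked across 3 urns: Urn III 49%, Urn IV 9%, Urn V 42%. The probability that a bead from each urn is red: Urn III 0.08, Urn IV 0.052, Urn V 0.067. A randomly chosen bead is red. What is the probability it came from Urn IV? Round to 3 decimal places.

By Bayes' rule, posterior ∝ prior × likelihood:
  Urn III: 0.49 × 0.08 = 0.0392
  Urn IV: 0.09 × 0.052 = 0.00468
  Urn V: 0.42 × 0.067 = 0.02814
Total = 0.07202.
P(Urn IV | evidence) = 0.00468 / 0.07202 ≈ 0.065.

0.065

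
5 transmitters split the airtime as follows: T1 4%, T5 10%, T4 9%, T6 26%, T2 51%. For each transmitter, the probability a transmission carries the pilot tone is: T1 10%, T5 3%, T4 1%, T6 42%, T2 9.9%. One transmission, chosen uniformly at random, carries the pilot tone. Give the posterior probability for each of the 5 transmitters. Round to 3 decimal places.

T1 0.024, T5 0.018, T4 0.005, T6 0.652, T2 0.301

Compute prior × likelihood for every hypothesis:
  T1: 0.04 × 0.1 = 0.004
  T5: 0.1 × 0.03 = 0.003
  T4: 0.09 × 0.01 = 0.0009
  T6: 0.26 × 0.42 = 0.1092
  T2: 0.51 × 0.099 = 0.05049
Sum = 0.16759.
P(T1 | pilot) = 0.004/0.16759 ≈ 0.024
P(T5 | pilot) = 0.003/0.16759 ≈ 0.018
P(T4 | pilot) = 0.0009/0.16759 ≈ 0.005
P(T6 | pilot) = 0.1092/0.16759 ≈ 0.652
P(T2 | pilot) = 0.05049/0.16759 ≈ 0.301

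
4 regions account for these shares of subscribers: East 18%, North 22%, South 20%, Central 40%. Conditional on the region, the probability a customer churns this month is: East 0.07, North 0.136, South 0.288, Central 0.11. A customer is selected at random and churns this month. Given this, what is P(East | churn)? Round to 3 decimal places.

By Bayes' rule, posterior ∝ prior × likelihood:
  East: 0.18 × 0.07 = 0.0126
  North: 0.22 × 0.136 = 0.02992
  South: 0.2 × 0.288 = 0.0576
  Central: 0.4 × 0.11 = 0.044
Normalizing constant = 0.14412.
P(East | evidence) = 0.0126 / 0.14412 ≈ 0.087.

0.087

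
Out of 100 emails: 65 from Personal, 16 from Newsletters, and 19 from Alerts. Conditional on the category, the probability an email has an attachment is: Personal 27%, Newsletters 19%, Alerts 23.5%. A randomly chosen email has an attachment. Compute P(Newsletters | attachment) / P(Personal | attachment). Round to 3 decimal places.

Prior × likelihood for each hypothesis:
  Personal: 0.65 × 0.27 = 0.1755
  Newsletters: 0.16 × 0.19 = 0.0304
  Alerts: 0.19 × 0.235 = 0.04465
Normalizing constant = 0.25055.
The ratio is 0.0304 / 0.1755 (the normalizer cancels) = 0.173.

0.173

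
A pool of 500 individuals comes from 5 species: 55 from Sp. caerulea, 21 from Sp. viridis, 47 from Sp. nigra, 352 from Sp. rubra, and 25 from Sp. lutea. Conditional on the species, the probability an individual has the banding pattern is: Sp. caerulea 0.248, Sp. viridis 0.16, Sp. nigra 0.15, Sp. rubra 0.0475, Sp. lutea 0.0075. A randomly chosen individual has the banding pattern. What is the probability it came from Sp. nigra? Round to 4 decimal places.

0.1721

Compute prior × likelihood for every hypothesis:
  Sp. caerulea: 0.11 × 0.248 = 0.02728
  Sp. viridis: 0.042 × 0.16 = 0.00672
  Sp. nigra: 0.094 × 0.15 = 0.0141
  Sp. rubra: 0.704 × 0.0475 = 0.03344
  Sp. lutea: 0.05 × 0.0075 = 0.000375
Normalizing constant = 0.081915.
P(Sp. nigra | evidence) = 0.0141 / 0.081915 ≈ 0.1721.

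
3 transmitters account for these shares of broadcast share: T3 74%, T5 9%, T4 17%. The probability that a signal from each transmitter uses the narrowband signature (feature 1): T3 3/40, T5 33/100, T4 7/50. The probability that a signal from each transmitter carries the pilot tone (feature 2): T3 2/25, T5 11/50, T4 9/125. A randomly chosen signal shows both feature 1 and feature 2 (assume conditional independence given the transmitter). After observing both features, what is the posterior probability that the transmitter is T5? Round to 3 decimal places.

By Bayes' rule, posterior ∝ prior × likelihood:
  T3: 0.74 × 0.075 × 0.08 = 0.00444
  T5: 0.09 × 0.33 × 0.22 = 0.006534
  T4: 0.17 × 0.14 × 0.072 = 0.0017136
Total = 0.0126876.
P(T5 | evidence) = 0.006534 / 0.0126876 ≈ 0.515.

0.515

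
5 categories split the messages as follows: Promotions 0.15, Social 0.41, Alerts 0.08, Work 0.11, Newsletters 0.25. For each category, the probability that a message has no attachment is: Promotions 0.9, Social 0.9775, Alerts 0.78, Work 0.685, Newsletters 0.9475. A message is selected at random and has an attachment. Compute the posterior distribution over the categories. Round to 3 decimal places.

Taking complements, P(attachment | each) = Promotions 0.1, Social 0.0225, Alerts 0.22, Work 0.315, Newsletters 0.0525.
Unnormalized posteriors (prior × likelihood):
  Promotions: 0.15 × 0.1 = 0.015
  Social: 0.41 × 0.0225 = 0.009225
  Alerts: 0.08 × 0.22 = 0.0176
  Work: 0.11 × 0.315 = 0.03465
  Newsletters: 0.25 × 0.0525 = 0.013125
Normalizing constant = 0.0896.
P(Promotions | attachment) = 0.015/0.0896 ≈ 0.167
P(Social | attachment) = 0.009225/0.0896 ≈ 0.103
P(Alerts | attachment) = 0.0176/0.0896 ≈ 0.196
P(Work | attachment) = 0.03465/0.0896 ≈ 0.387
P(Newsletters | attachment) = 0.013125/0.0896 ≈ 0.146

Promotions 0.167, Social 0.103, Alerts 0.196, Work 0.387, Newsletters 0.146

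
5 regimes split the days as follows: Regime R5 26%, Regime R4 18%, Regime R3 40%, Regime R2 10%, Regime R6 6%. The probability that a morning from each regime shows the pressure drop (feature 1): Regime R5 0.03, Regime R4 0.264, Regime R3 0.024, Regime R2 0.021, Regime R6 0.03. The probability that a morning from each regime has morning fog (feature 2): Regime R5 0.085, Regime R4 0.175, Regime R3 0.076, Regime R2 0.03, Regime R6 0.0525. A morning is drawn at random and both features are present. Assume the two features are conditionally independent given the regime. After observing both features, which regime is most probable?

Prior × likelihood for each hypothesis:
  Regime R5: 0.26 × 0.03 × 0.085 = 0.000663
  Regime R4: 0.18 × 0.264 × 0.175 = 0.008316
  Regime R3: 0.4 × 0.024 × 0.076 = 0.0007296
  Regime R2: 0.1 × 0.021 × 0.03 = 0.000063
  Regime R6: 0.06 × 0.03 × 0.0525 = 0.0000945
Normalizing constant = 0.0098661.
Largest term belongs to Regime R4, so Regime R4 is most probable.

Regime R4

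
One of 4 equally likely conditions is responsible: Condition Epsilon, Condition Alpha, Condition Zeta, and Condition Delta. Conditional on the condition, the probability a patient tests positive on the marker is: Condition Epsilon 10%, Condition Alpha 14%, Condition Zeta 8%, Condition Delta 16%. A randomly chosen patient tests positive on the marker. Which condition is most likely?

Since the prior is uniform, the posterior is proportional to the likelihood:
  Condition Epsilon: 0.1
  Condition Alpha: 0.14
  Condition Zeta: 0.08
  Condition Delta: 0.16
Total = 0.48.
Largest term belongs to Condition Delta, so Condition Delta is most probable.

Condition Delta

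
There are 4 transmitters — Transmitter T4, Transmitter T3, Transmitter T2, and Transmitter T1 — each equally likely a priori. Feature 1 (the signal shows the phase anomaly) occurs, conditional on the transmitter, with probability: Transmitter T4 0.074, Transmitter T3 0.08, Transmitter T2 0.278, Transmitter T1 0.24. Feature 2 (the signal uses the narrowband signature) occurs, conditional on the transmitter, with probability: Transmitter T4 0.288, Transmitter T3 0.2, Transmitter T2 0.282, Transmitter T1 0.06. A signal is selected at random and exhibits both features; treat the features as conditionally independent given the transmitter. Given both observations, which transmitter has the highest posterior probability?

With a uniform prior (1/4 each), posterior ∝ likelihood:
  Transmitter T4: 0.074 × 0.288 = 0.021312
  Transmitter T3: 0.08 × 0.2 = 0.016
  Transmitter T2: 0.278 × 0.282 = 0.078396
  Transmitter T1: 0.24 × 0.06 = 0.0144
Normalizing constant = 0.130108.
Largest term belongs to Transmitter T2, so Transmitter T2 is most probable.

Transmitter T2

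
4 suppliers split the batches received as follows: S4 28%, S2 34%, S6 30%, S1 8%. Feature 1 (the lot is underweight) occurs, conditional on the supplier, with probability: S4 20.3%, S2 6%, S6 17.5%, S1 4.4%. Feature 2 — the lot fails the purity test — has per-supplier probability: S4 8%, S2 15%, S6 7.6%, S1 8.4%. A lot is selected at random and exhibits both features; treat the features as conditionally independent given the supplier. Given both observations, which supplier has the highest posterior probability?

By Bayes' rule, posterior ∝ prior × likelihood:
  S4: 0.28 × 0.203 × 0.08 = 0.0045472
  S2: 0.34 × 0.06 × 0.15 = 0.00306
  S6: 0.3 × 0.175 × 0.076 = 0.00399
  S1: 0.08 × 0.044 × 0.084 = 0.00029568
Sum = 0.01189288.
Largest term belongs to S4, so S4 is most probable.

S4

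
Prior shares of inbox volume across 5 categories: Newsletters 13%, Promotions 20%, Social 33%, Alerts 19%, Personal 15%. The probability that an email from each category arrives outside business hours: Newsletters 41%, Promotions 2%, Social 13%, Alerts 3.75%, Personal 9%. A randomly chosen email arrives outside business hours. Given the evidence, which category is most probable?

Newsletters

Prior × likelihood for each hypothesis:
  Newsletters: 0.13 × 0.41 = 0.0533
  Promotions: 0.2 × 0.02 = 0.004
  Social: 0.33 × 0.13 = 0.0429
  Alerts: 0.19 × 0.0375 = 0.007125
  Personal: 0.15 × 0.09 = 0.0135
Sum = 0.120825.
Largest term belongs to Newsletters, so Newsletters is most probable.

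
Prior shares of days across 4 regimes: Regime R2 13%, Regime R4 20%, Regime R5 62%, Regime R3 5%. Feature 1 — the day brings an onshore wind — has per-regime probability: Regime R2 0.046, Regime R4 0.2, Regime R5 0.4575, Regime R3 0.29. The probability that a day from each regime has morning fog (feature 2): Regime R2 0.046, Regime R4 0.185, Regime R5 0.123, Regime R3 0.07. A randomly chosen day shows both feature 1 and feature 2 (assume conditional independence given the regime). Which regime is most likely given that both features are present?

Regime R5

Unnormalized posteriors (prior × likelihood):
  Regime R2: 0.13 × 0.046 × 0.046 = 0.00027508
  Regime R4: 0.2 × 0.2 × 0.185 = 0.0074
  Regime R5: 0.62 × 0.4575 × 0.123 = 0.03488895
  Regime R3: 0.05 × 0.29 × 0.07 = 0.001015
Total = 0.04357903.
Largest term belongs to Regime R5, so Regime R5 is most probable.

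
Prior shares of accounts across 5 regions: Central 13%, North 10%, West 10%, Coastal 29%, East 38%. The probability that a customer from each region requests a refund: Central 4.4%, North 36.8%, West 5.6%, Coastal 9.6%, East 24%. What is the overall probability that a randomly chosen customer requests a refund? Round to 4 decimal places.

Prior × likelihood for each hypothesis:
  Central: 0.13 × 0.044 = 0.00572
  North: 0.1 × 0.368 = 0.0368
  West: 0.1 × 0.056 = 0.0056
  Coastal: 0.29 × 0.096 = 0.02784
  East: 0.38 × 0.24 = 0.0912
P(refund) = 0.00572 + 0.0368 + 0.0056 + 0.02784 + 0.0912 = 0.16716 → 0.1672.

0.1672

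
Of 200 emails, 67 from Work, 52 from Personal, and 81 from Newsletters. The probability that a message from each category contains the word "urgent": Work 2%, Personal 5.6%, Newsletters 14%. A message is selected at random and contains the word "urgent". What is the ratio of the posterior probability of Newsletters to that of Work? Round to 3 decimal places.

Prior × likelihood for each hypothesis:
  Work: 0.335 × 0.02 = 0.0067
  Personal: 0.26 × 0.056 = 0.01456
  Newsletters: 0.405 × 0.14 = 0.0567
Sum = 0.07796.
The ratio is 0.0567 / 0.0067 (the normalizer cancels) = 8.463.

8.463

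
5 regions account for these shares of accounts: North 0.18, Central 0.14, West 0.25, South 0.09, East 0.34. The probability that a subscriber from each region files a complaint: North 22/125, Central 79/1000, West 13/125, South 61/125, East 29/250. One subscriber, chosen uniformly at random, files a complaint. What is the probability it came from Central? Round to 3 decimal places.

Prior × likelihood for each hypothesis:
  North: 0.18 × 0.176 = 0.03168
  Central: 0.14 × 0.079 = 0.01106
  West: 0.25 × 0.104 = 0.026
  South: 0.09 × 0.488 = 0.04392
  East: 0.34 × 0.116 = 0.03944
Normalizing constant = 0.1521.
P(Central | evidence) = 0.01106 / 0.1521 ≈ 0.073.

0.073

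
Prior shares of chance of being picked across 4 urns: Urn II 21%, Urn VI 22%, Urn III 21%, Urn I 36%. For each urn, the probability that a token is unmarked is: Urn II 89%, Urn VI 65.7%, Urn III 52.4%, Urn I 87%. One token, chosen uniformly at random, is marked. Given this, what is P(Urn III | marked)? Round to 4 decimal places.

Taking complements, P(marked | each) = Urn II 0.11, Urn VI 0.343, Urn III 0.476, Urn I 0.13.
By Bayes' rule, posterior ∝ prior × likelihood:
  Urn II: 0.21 × 0.11 = 0.0231
  Urn VI: 0.22 × 0.343 = 0.07546
  Urn III: 0.21 × 0.476 = 0.09996
  Urn I: 0.36 × 0.13 = 0.0468
Total = 0.24532.
P(Urn III | evidence) = 0.09996 / 0.24532 ≈ 0.4075.

0.4075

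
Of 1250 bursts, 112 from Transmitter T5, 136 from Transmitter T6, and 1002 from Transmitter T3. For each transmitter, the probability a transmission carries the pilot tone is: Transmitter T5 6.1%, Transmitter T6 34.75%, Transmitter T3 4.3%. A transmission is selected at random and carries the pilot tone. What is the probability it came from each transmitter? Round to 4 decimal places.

Transmitter T5 0.0703, Transmitter T6 0.4863, Transmitter T3 0.4434

Compute prior × likelihood for every hypothesis:
  Transmitter T5: 0.0896 × 0.061 = 0.0054656
  Transmitter T6: 0.1088 × 0.3475 = 0.037808
  Transmitter T3: 0.8016 × 0.043 = 0.0344688
Total = 0.0777424.
P(Transmitter T5 | pilot) = 0.0054656/0.0777424 ≈ 0.0703
P(Transmitter T6 | pilot) = 0.037808/0.0777424 ≈ 0.4863
P(Transmitter T3 | pilot) = 0.0344688/0.0777424 ≈ 0.4434
(Check: 0.0703+0.4863+0.4434 = 1.0000.)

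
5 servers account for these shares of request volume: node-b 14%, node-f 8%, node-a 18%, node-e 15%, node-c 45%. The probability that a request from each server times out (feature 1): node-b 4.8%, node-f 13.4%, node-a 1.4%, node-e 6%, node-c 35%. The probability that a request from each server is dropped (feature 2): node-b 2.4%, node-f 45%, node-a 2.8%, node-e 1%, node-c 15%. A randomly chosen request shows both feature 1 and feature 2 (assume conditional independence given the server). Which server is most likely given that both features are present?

Prior × likelihood for each hypothesis:
  node-b: 0.14 × 0.048 × 0.024 = 0.00016128
  node-f: 0.08 × 0.134 × 0.45 = 0.004824
  node-a: 0.18 × 0.014 × 0.028 = 0.00007056
  node-e: 0.15 × 0.06 × 0.01 = 0.00009
  node-c: 0.45 × 0.35 × 0.15 = 0.023625
Sum = 0.02877084.
Largest term belongs to node-c, so node-c is most probable.

node-c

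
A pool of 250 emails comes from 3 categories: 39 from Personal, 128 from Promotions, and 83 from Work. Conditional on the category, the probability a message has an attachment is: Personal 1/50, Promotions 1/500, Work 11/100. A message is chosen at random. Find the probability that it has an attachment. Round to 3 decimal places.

0.041

By Bayes' rule, posterior ∝ prior × likelihood:
  Personal: 0.156 × 0.02 = 0.00312
  Promotions: 0.512 × 0.002 = 0.001024
  Work: 0.332 × 0.11 = 0.03652
P(attachment) = 0.00312 + 0.001024 + 0.03652 = 0.040664 → 0.041.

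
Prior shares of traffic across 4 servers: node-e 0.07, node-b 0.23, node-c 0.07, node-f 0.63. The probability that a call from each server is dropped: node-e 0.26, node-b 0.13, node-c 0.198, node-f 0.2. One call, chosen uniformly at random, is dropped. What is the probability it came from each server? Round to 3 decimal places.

Compute prior × likelihood for every hypothesis:
  node-e: 0.07 × 0.26 = 0.0182
  node-b: 0.23 × 0.13 = 0.0299
  node-c: 0.07 × 0.198 = 0.01386
  node-f: 0.63 × 0.2 = 0.126
Total = 0.18796.
P(node-e | dropped) = 0.0182/0.18796 ≈ 0.097
P(node-b | dropped) = 0.0299/0.18796 ≈ 0.159
P(node-c | dropped) = 0.01386/0.18796 ≈ 0.074
P(node-f | dropped) = 0.126/0.18796 ≈ 0.670

node-e 0.097, node-b 0.159, node-c 0.074, node-f 0.670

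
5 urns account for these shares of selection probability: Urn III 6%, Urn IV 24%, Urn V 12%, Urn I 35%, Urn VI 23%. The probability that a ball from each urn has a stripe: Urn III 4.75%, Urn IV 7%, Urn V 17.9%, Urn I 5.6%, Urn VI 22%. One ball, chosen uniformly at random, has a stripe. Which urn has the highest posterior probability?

Compute prior × likelihood for every hypothesis:
  Urn III: 0.06 × 0.0475 = 0.00285
  Urn IV: 0.24 × 0.07 = 0.0168
  Urn V: 0.12 × 0.179 = 0.02148
  Urn I: 0.35 × 0.056 = 0.0196
  Urn VI: 0.23 × 0.22 = 0.0506
Normalizing constant = 0.11133.
Largest term belongs to Urn VI, so Urn VI is most probable.

Urn VI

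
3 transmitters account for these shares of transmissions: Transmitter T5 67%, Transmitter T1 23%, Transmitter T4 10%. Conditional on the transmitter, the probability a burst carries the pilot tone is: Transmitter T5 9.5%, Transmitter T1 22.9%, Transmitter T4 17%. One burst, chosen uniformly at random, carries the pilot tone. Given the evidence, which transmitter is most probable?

Transmitter T5

Unnormalized posteriors (prior × likelihood):
  Transmitter T5: 0.67 × 0.095 = 0.06365
  Transmitter T1: 0.23 × 0.229 = 0.05267
  Transmitter T4: 0.1 × 0.17 = 0.017
Total = 0.13332.
Largest term belongs to Transmitter T5, so Transmitter T5 is most probable.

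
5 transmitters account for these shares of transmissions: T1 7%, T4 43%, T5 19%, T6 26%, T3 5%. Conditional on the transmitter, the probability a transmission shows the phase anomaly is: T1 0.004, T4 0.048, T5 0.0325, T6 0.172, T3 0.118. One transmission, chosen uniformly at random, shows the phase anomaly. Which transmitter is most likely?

Compute prior × likelihood for every hypothesis:
  T1: 0.07 × 0.004 = 0.00028
  T4: 0.43 × 0.048 = 0.02064
  T5: 0.19 × 0.0325 = 0.006175
  T6: 0.26 × 0.172 = 0.04472
  T3: 0.05 × 0.118 = 0.0059
Total = 0.077715.
Largest term belongs to T6, so T6 is most probable.

T6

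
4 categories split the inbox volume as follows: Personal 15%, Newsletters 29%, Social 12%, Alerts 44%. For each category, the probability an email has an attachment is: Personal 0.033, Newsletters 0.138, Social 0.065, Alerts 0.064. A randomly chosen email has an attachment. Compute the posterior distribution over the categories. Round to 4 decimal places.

Prior × likelihood for each hypothesis:
  Personal: 0.15 × 0.033 = 0.00495
  Newsletters: 0.29 × 0.138 = 0.04002
  Social: 0.12 × 0.065 = 0.0078
  Alerts: 0.44 × 0.064 = 0.02816
Sum = 0.08093.
P(Personal | attachment) = 0.00495/0.08093 ≈ 0.0612
P(Newsletters | attachment) = 0.04002/0.08093 ≈ 0.4945
P(Social | attachment) = 0.0078/0.08093 ≈ 0.0964
P(Alerts | attachment) = 0.02816/0.08093 ≈ 0.3480
(Check: 0.0612+0.4945+0.0964+0.3480 = 1.0001.)

Personal 0.0612, Newsletters 0.4945, Social 0.0964, Alerts 0.3480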